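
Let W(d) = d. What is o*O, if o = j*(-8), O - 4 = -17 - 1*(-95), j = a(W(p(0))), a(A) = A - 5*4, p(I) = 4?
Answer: 10496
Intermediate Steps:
a(A) = -20 + A (a(A) = A - 20 = -20 + A)
j = -16 (j = -20 + 4 = -16)
O = 82 (O = 4 + (-17 - 1*(-95)) = 4 + (-17 + 95) = 4 + 78 = 82)
o = 128 (o = -16*(-8) = 128)
o*O = 128*82 = 10496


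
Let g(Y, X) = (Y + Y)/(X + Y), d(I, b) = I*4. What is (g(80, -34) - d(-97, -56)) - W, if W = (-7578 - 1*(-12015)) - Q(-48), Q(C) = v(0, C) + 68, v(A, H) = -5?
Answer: -91598/23 ≈ -3982.5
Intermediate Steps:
d(I, b) = 4*I
g(Y, X) = 2*Y/(X + Y) (g(Y, X) = (2*Y)/(X + Y) = 2*Y/(X + Y))
Q(C) = 63 (Q(C) = -5 + 68 = 63)
W = 4374 (W = (-7578 - 1*(-12015)) - 1*63 = (-7578 + 12015) - 63 = 4437 - 63 = 4374)
(g(80, -34) - d(-97, -56)) - W = (2*80/(-34 + 80) - 4*(-97)) - 1*4374 = (2*80/46 - 1*(-388)) - 4374 = (2*80*(1/46) + 388) - 4374 = (80/23 + 388) - 4374 = 9004/23 - 4374 = -91598/23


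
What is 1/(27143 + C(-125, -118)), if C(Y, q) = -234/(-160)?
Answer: 80/2171557 ≈ 3.6840e-5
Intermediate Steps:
C(Y, q) = 117/80 (C(Y, q) = -234*(-1/160) = 117/80)
1/(27143 + C(-125, -118)) = 1/(27143 + 117/80) = 1/(2171557/80) = 80/2171557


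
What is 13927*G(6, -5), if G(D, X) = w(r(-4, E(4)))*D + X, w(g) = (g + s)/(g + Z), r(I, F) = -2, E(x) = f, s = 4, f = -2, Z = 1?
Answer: -236759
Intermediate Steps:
E(x) = -2
w(g) = (4 + g)/(1 + g) (w(g) = (g + 4)/(g + 1) = (4 + g)/(1 + g))
G(D, X) = X - 2*D (G(D, X) = ((4 - 2)/(1 - 2))*D + X = (2/(-1))*D + X = (-1*2)*D + X = -2*D + X = X - 2*D)
13927*G(6, -5) = 13927*(-5 - 2*6) = 13927*(-5 - 12) = 13927*(-17) = -236759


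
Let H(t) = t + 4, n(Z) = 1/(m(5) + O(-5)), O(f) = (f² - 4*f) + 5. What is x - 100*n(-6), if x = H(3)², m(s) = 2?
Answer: 612/13 ≈ 47.077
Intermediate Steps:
O(f) = 5 + f² - 4*f
n(Z) = 1/52 (n(Z) = 1/(2 + (5 + (-5)² - 4*(-5))) = 1/(2 + (5 + 25 + 20)) = 1/(2 + 50) = 1/52)
H(t) = 4 + t
x = 49 (x = (4 + 3)² = 7² = 49)
x - 100*n(-6) = 49 - 100*1/52 = 49 - 25/13 = 612/13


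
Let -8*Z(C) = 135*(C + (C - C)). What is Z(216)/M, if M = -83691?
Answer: 405/9299 ≈ 0.043553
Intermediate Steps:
Z(C) = -135*C/8 (Z(C) = -135*(C + (C - C))/8 = -135*(C + 0)/8 = -135*C/8)
Z(216)/M = -135/8*216/(-83691) = -3645*(-1/83691) = 405/9299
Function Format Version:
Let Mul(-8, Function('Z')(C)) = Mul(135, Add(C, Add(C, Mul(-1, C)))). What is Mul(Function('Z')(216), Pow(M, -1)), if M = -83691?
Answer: Rational(405, 9299) ≈ 0.043553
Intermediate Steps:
Function('Z')(C) = Mul(Rational(-135, 8), C) (Function('Z')(C) = Mul(Rational(-1, 8), Mul(135, Add(C, Add(C, Mul(-1, C))))) = Mul(Rational(-1, 8), Mul(135, Add(C, 0))) = Mul(Rational(-1, 8), Mul(135, C)) = Mul(Rational(-135, 8), C))
Mul(Function('Z')(216), Pow(M, -1)) = Mul(Mul(Rational(-135, 8), 216), Pow(-83691, -1)) = Mul(-3645, Rational(-1, 83691)) = Rational(405, 9299)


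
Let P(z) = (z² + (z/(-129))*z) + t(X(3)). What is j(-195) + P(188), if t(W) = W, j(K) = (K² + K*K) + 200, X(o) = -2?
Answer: 14360024/129 ≈ 1.1132e+5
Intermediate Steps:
j(K) = 200 + 2*K² (j(K) = (K² + K²) + 200 = 2*K² + 200 = 200 + 2*K²)
P(z) = -2 + 128*z²/129 (P(z) = (z² + (z/(-129))*z) - 2 = (z² + (z*(-1/129))*z) - 2 = (z² + (-z/129)*z) - 2 = (z² - z²/129) - 2 = 128*z²/129 - 2 = -2 + 128*z²/129)
j(-195) + P(188) = (200 + 2*(-195)²) + (-2 + (128/129)*188²) = (200 + 2*38025) + (-2 + (128/129)*35344) = (200 + 76050) + (-2 + 4524032/129) = 76250 + 4523774/129 = 14360024/129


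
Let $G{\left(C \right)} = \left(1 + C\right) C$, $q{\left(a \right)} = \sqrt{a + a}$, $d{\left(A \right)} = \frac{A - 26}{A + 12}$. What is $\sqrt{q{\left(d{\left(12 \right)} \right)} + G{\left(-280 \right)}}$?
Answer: $\frac{\sqrt{2812320 + 6 i \sqrt{42}}}{6} \approx 279.5 + 0.0019322 i$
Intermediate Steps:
$d{\left(A \right)} = \frac{-26 + A}{12 + A}$
$q{\left(a \right)} = \sqrt{2} \sqrt{a}$ ($q{\left(a \right)} = \sqrt{2 a} = \sqrt{2} \sqrt{a}$)
$G{\left(C \right)} = C \left(1 + C\right)$
$\sqrt{q{\left(d{\left(12 \right)} \right)} + G{\left(-280 \right)}} = \sqrt{\sqrt{2} \sqrt{\frac{-26 + 12}{12 + 12}} - 280 \left(1 - 280\right)} = \sqrt{\sqrt{2} \sqrt{\frac{1}{24} \left(-14\right)} - -78120} = \sqrt{\sqrt{2} \sqrt{\frac{1}{24} \left(-14\right)} + 78120} = \sqrt{\sqrt{2} \sqrt{- \frac{7}{12}} + 78120} = \sqrt{\sqrt{2} \frac{i \sqrt{21}}{6} + 78120} = \sqrt{\frac{i \sqrt{42}}{6} + 78120} = \sqrt{78120 + \frac{i \sqrt{42}}{6}}$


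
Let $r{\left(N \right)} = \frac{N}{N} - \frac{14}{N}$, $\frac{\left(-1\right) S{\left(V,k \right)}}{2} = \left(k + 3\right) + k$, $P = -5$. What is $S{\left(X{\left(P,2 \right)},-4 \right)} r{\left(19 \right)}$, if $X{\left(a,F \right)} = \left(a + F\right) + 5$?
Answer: $\frac{50}{19} \approx 2.6316$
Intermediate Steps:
$X{\left(a,F \right)} = 5 + F + a$ ($X{\left(a,F \right)} = \left(F + a\right) + 5 = 5 + F + a$)
$S{\left(V,k \right)} = -6 - 4 k$ ($S{\left(V,k \right)} = - 2 \left(\left(k + 3\right) + k\right) = - 2 \left(\left(3 + k\right) + k\right) = - 2 \left(3 + 2 k\right) = -6 - 4 k$)
$r{\left(N \right)} = 1 - \frac{14}{N}$
$S{\left(X{\left(P,2 \right)},-4 \right)} r{\left(19 \right)} = \left(-6 - -16\right) \frac{-14 + 19}{19} = \left(-6 + 16\right) \frac{1}{19} \cdot 5 = 10 \cdot \frac{5}{19} = \frac{50}{19}$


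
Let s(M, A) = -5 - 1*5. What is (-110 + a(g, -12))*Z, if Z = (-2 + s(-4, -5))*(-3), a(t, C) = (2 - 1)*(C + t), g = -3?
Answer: -4500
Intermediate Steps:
s(M, A) = -10 (s(M, A) = -5 - 5 = -10)
a(t, C) = C + t (a(t, C) = 1*(C + t) = C + t)
Z = 36 (Z = (-2 - 10)*(-3) = -12*(-3) = 36)
(-110 + a(g, -12))*Z = (-110 + (-12 - 3))*36 = (-110 - 15)*36 = -125*36 = -4500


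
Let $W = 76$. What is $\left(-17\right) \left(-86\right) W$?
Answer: $111112$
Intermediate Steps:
$\left(-17\right) \left(-86\right) W = \left(-17\right) \left(-86\right) 76 = 1462 \cdot 76 = 111112$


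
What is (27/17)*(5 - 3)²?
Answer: 108/17 ≈ 6.3529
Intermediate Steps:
(27/17)*(5 - 3)² = (27*(1/17))*2² = (27/17)*4 = 108/17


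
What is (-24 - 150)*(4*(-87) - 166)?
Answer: 89436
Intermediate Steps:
(-24 - 150)*(4*(-87) - 166) = -174*(-348 - 166) = -174*(-514) = 89436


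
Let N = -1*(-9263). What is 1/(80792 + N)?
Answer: 1/90055 ≈ 1.1104e-5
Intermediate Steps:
N = 9263
1/(80792 + N) = 1/(80792 + 9263) = 1/90055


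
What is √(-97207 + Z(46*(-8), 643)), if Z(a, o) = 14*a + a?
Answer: I*√102727 ≈ 320.51*I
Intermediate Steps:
Z(a, o) = 15*a
√(-97207 + Z(46*(-8), 643)) = √(-97207 + 15*(46*(-8))) = √(-97207 + 15*(-368)) = √(-97207 - 5520) = √(-102727) = I*√102727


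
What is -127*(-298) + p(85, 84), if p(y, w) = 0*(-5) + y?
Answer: 37931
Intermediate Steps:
p(y, w) = y (p(y, w) = 0 + y = y)
-127*(-298) + p(85, 84) = -127*(-298) + 85 = 37846 + 85 = 37931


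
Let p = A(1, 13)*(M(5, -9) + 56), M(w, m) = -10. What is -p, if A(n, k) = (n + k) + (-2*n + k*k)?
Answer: -8326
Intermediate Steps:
A(n, k) = k + k² - n (A(n, k) = (k + n) + (-2*n + k²) = (k + n) + (k² - 2*n) = k + k² - n)
p = 8326 (p = (13 + 13² - 1*1)*(-10 + 56) = (13 + 169 - 1)*46 = 181*46 = 8326)
-p = -1*8326 = -8326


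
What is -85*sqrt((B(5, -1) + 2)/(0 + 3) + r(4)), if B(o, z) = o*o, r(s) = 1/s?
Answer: -85*sqrt(37)/2 ≈ -258.52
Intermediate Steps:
B(o, z) = o**2
-85*sqrt((B(5, -1) + 2)/(0 + 3) + r(4)) = -85*sqrt((5**2 + 2)/(0 + 3) + 1/4) = -85*sqrt((25 + 2)/3 + 1/4) = -85*sqrt(27*(1/3) + 1/4) = -85*sqrt(9 + 1/4) = -85*sqrt(37)/2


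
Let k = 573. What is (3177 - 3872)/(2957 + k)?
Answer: -139/706 ≈ -0.19688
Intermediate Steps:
(3177 - 3872)/(2957 + k) = (3177 - 3872)/(2957 + 573) = -695/3530 = -695*1/3530 = -139/706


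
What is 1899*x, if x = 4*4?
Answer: 30384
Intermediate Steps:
x = 16
1899*x = 1899*16 = 30384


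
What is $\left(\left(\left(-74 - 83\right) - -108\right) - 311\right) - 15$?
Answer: $-375$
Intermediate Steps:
$\left(\left(\left(-74 - 83\right) - -108\right) - 311\right) - 15 = \left(\left(\left(-74 - 83\right) + 108\right) - 311\right) - 15 = \left(\left(-157 + 108\right) - 311\right) - 15 = \left(-49 - 311\right) - 15 = -360 - 15 = -375$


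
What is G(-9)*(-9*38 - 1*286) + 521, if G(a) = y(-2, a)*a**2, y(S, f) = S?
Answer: 102257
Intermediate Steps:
G(a) = -2*a**2
G(-9)*(-9*38 - 1*286) + 521 = (-2*(-9)**2)*(-9*38 - 1*286) + 521 = (-2*81)*(-342 - 286) + 521 = -162*(-628) + 521 = 101736 + 521 = 102257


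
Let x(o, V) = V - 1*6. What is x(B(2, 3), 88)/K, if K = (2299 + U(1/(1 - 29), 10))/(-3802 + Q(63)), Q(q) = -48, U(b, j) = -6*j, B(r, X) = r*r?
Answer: -315700/2239 ≈ -141.00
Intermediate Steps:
B(r, X) = r²
K = -2239/3850 (K = (2299 - 6*10)/(-3802 - 48) = (2299 - 60)/(-3850) = 2239*(-1/3850) = -2239/3850 ≈ -0.58156)
x(o, V) = -6 + V (x(o, V) = V - 6 = -6 + V)
x(B(2, 3), 88)/K = (-6 + 88)/(-2239/3850) = 82*(-3850/2239) = -315700/2239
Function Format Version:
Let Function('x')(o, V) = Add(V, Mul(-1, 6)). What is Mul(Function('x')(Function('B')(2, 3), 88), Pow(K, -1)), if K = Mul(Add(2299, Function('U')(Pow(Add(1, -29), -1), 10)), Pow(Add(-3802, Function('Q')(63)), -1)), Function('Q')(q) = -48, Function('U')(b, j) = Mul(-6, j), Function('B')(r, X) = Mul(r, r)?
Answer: Rational(-315700, 2239) ≈ -141.00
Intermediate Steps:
Function('B')(r, X) = Pow(r, 2)
K = Rational(-2239, 3850) (K = Mul(Add(2299, Mul(-6, 10)), Pow(Add(-3802, -48), -1)) = Mul(Add(2299, -60), Pow(-3850, -1)) = Mul(2239, Rational(-1, 3850)) = Rational(-2239, 3850) ≈ -0.58156)
Function('x')(o, V) = Add(-6, V) (Function('x')(o, V) = Add(V, -6) = Add(-6, V))
Mul(Function('x')(Function('B')(2, 3), 88), Pow(K, -1)) = Mul(Add(-6, 88), Pow(Rational(-2239, 3850), -1)) = Mul(82, Rational(-3850, 2239)) = Rational(-315700, 2239)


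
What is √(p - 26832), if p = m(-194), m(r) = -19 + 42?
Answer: I*√26809 ≈ 163.73*I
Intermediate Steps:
m(r) = 23
p = 23
√(p - 26832) = √(23 - 26832) = √(-26809) = I*√26809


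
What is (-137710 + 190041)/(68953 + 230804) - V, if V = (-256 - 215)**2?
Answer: -66498340306/299757 ≈ -2.2184e+5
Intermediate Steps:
V = 221841 (V = (-471)**2 = 221841)
(-137710 + 190041)/(68953 + 230804) - V = (-137710 + 190041)/(68953 + 230804) - 1*221841 = 52331/299757 - 221841 = -66498340306/299757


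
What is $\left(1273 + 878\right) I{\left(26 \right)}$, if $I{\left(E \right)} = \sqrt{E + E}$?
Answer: $4302 \sqrt{13} \approx 15511.0$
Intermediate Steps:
$I{\left(E \right)} = \sqrt{2} \sqrt{E}$ ($I{\left(E \right)} = \sqrt{2 E} = \sqrt{2} \sqrt{E}$)
$\left(1273 + 878\right) I{\left(26 \right)} = \left(1273 + 878\right) \sqrt{2} \sqrt{26} = 2151 \cdot 2 \sqrt{13} = 4302 \sqrt{13}$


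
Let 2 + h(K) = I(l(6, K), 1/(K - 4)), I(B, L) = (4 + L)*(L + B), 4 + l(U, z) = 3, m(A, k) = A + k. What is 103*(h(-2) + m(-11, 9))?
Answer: -31415/36 ≈ -872.64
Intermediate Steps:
l(U, z) = -1 (l(U, z) = -4 + 3 = -1)
I(B, L) = (4 + L)*(B + L)
h(K) = -6 + (-4 + K)**(-2) + 3/(-4 + K) (h(K) = -2 + ((1/(K - 4))**2 + 4*(-1) + 4/(K - 4) - 1/(K - 4)) = -2 + ((1/(-4 + K))**2 - 4 + 4/(-4 + K) - 1/(-4 + K)) = -2 + ((-4 + K)**(-2) - 4 + 4/(-4 + K) - 1/(-4 + K)) = -2 + (-4 + (-4 + K)**(-2) + 3/(-4 + K)) = -6 + (-4 + K)**(-2) + 3/(-4 + K))
103*(h(-2) + m(-11, 9)) = 103*((-107 - 6*(-2)**2 + 51*(-2))/(16 + (-2)**2 - 8*(-2)) + (-11 + 9)) = 103*((-107 - 6*4 - 102)/(16 + 4 + 16) - 2) = 103*((-107 - 24 - 102)/36 - 2) = 103*((1/36)*(-233) - 2) = 103*(-233/36 - 2) = 103*(-305/36) = -31415/36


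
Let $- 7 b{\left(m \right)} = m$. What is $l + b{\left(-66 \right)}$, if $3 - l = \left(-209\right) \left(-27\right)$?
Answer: $- \frac{39414}{7} \approx -5630.6$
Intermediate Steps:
$b{\left(m \right)} = - \frac{m}{7}$
$l = -5640$ ($l = 3 - \left(-209\right) \left(-27\right) = 3 - 5643 = -5640$)
$l + b{\left(-66 \right)} = -5640 - - \frac{66}{7} = -5640 + \frac{66}{7} = - \frac{39414}{7}$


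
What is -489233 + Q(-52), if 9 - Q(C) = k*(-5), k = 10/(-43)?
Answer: -21036682/43 ≈ -4.8923e+5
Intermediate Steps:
k = -10/43 (k = 10*(-1/43) = -10/43 ≈ -0.23256)
Q(C) = 337/43 (Q(C) = 9 - (-10)*(-5)/43 = 9 - 1*50/43 = 9 - 50/43 = 337/43)
-489233 + Q(-52) = -489233 + 337/43 = -21036682/43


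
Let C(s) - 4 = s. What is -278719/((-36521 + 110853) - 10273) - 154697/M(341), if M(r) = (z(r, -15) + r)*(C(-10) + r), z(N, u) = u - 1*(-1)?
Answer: -4493556442/779704795 ≈ -5.7632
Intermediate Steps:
z(N, u) = 1 + u (z(N, u) = u + 1 = 1 + u)
C(s) = 4 + s
M(r) = (-14 + r)*(-6 + r) (M(r) = ((1 - 15) + r)*((4 - 10) + r) = (-14 + r)*(-6 + r))
-278719/((-36521 + 110853) - 10273) - 154697/M(341) = -278719/((-36521 + 110853) - 10273) - 154697/(84 + 341² - 20*341) = -278719/(74332 - 10273) - 154697/(84 + 116281 - 6820) = -278719/64059 - 154697/109545 = -4493556442/779704795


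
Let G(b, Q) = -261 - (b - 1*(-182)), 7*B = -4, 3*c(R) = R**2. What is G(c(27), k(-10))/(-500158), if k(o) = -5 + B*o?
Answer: 343/250079 ≈ 0.0013716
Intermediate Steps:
c(R) = R**2/3
B = -4/7 (B = (1/7)*(-4) = -4/7 ≈ -0.57143)
k(o) = -5 - 4*o/7
G(b, Q) = -443 - b (G(b, Q) = -261 - (b + 182) = -261 - (182 + b) = -261 + (-182 - b) = -443 - b)
G(c(27), k(-10))/(-500158) = (-443 - 27**2/3)/(-500158) = (-443 - 729/3)*(-1/500158) = (-443 - 1*243)*(-1/500158) = (-443 - 243)*(-1/500158) = -686*(-1/500158) = 343/250079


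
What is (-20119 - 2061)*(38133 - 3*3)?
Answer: -845590320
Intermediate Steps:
(-20119 - 2061)*(38133 - 3*3) = -22180*(38133 - 9) = -22180*38124 = -845590320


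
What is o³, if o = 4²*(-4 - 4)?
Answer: -2097152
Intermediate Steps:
o = -128 (o = 16*(-8) = -128)
o³ = (-128)³ = -2097152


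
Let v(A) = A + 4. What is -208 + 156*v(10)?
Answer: 1976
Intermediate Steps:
v(A) = 4 + A
-208 + 156*v(10) = -208 + 156*(4 + 10) = -208 + 156*14 = -208 + 2184 = 1976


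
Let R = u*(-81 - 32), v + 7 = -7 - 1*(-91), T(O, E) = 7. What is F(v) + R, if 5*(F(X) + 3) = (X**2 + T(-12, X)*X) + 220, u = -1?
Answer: 7238/5 ≈ 1447.6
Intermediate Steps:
v = 77 (v = -7 + (-7 - 1*(-91)) = -7 + (-7 + 91) = -7 + 84 = 77)
R = 113 (R = -(-81 - 32) = -1*(-113) = 113)
F(X) = 41 + X**2/5 + 7*X/5 (F(X) = -3 + ((X**2 + 7*X) + 220)/5 = -3 + (220 + X**2 + 7*X)/5 = -3 + (44 + X**2/5 + 7*X/5) = 41 + X**2/5 + 7*X/5)
F(v) + R = (41 + (1/5)*77**2 + (7/5)*77) + 113 = (41 + (1/5)*5929 + 539/5) + 113 = (41 + 5929/5 + 539/5) + 113 = 6673/5 + 113 = 7238/5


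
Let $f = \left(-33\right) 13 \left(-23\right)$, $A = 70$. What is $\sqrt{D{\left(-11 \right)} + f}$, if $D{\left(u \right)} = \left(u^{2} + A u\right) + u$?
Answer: $3 \sqrt{1023} \approx 95.953$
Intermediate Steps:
$D{\left(u \right)} = u^{2} + 71 u$ ($D{\left(u \right)} = \left(u^{2} + 70 u\right) + u = u^{2} + 71 u$)
$f = 9867$ ($f = \left(-429\right) \left(-23\right) = 9867$)
$\sqrt{D{\left(-11 \right)} + f} = \sqrt{- 11 \left(71 - 11\right) + 9867} = \sqrt{\left(-11\right) 60 + 9867} = \sqrt{-660 + 9867} = \sqrt{9207} = 3 \sqrt{1023}$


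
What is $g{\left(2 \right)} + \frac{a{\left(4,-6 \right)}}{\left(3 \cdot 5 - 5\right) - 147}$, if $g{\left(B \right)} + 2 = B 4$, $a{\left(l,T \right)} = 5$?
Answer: $\frac{817}{137} \approx 5.9635$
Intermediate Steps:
$g{\left(B \right)} = -2 + 4 B$ ($g{\left(B \right)} = -2 + B 4 = -2 + 4 B$)
$g{\left(2 \right)} + \frac{a{\left(4,-6 \right)}}{\left(3 \cdot 5 - 5\right) - 147} = \left(-2 + 4 \cdot 2\right) + \frac{1}{\left(3 \cdot 5 - 5\right) - 147} \cdot 5 = \left(-2 + 8\right) + \frac{1}{\left(15 - 5\right) - 147} \cdot 5 = 6 + \frac{1}{10 - 147} \cdot 5 = 6 + \frac{1}{-137} \cdot 5 = 6 - \frac{5}{137} = \frac{817}{137}$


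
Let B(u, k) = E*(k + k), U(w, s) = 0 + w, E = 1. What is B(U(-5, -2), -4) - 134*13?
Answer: -1750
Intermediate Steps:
U(w, s) = w
B(u, k) = 2*k (B(u, k) = 1*(k + k) = 1*(2*k) = 2*k)
B(U(-5, -2), -4) - 134*13 = 2*(-4) - 134*13 = -8 - 1742 = -1750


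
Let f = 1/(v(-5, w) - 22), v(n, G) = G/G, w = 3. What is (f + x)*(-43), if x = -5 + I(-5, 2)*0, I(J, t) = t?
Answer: 4558/21 ≈ 217.05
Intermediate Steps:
v(n, G) = 1
x = -5 (x = -5 + 2*0 = -5 + 0 = -5)
f = -1/21 (f = 1/(1 - 22) = 1/(-21) = -1/21 ≈ -0.047619)
(f + x)*(-43) = (-1/21 - 5)*(-43) = -106/21*(-43) = 4558/21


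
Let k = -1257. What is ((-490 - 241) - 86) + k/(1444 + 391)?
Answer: -1500452/1835 ≈ -817.68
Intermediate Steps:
((-490 - 241) - 86) + k/(1444 + 391) = ((-490 - 241) - 86) - 1257/(1444 + 391) = (-731 - 86) - 1257/1835 = -817 - 1257*1/1835 = -817 - 1257/1835 = -1500452/1835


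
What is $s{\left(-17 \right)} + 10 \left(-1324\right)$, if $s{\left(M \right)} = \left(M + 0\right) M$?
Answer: $-12951$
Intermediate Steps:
$s{\left(M \right)} = M^{2}$ ($s{\left(M \right)} = M M = M^{2}$)
$s{\left(-17 \right)} + 10 \left(-1324\right) = \left(-17\right)^{2} + 10 \left(-1324\right) = 289 - 13240 = -12951$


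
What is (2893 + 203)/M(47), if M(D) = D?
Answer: 3096/47 ≈ 65.872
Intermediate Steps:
(2893 + 203)/M(47) = (2893 + 203)/47 = 3096*(1/47) = 3096/47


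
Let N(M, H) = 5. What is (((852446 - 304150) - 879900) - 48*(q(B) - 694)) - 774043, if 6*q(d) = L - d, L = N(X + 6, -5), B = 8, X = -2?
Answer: -1072311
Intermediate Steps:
L = 5
q(d) = ⅚ - d/6 (q(d) = (5 - d)/6 = ⅚ - d/6)
(((852446 - 304150) - 879900) - 48*(q(B) - 694)) - 774043 = (((852446 - 304150) - 879900) - 48*((⅚ - ⅙*8) - 694)) - 774043 = ((548296 - 879900) - 48*((⅚ - 4/3) - 694)) - 774043 = (-331604 - 48*(-½ - 694)) - 774043 = (-331604 - 48*(-1389/2)) - 774043 = (-331604 + 33336) - 774043 = -298268 - 774043 = -1072311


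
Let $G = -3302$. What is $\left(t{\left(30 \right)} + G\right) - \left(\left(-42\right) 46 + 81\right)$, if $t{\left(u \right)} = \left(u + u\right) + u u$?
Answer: $-491$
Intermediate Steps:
$t{\left(u \right)} = u^{2} + 2 u$ ($t{\left(u \right)} = 2 u + u^{2} = u^{2} + 2 u$)
$\left(t{\left(30 \right)} + G\right) - \left(\left(-42\right) 46 + 81\right) = \left(30 \left(2 + 30\right) - 3302\right) - \left(\left(-42\right) 46 + 81\right) = \left(30 \cdot 32 - 3302\right) - \left(-1932 + 81\right) = \left(960 - 3302\right) - -1851 = -2342 + 1851 = -491$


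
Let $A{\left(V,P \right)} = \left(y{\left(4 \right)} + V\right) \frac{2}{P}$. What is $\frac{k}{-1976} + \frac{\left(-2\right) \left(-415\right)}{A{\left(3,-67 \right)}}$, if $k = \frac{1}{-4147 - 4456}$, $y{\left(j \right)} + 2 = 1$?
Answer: $- \frac{236335938019}{16999528} \approx -13903.0$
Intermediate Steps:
$y{\left(j \right)} = -1$ ($y{\left(j \right)} = -2 + 1 = -1$)
$A{\left(V,P \right)} = \frac{2 \left(-1 + V\right)}{P}$ ($A{\left(V,P \right)} = \left(-1 + V\right) \frac{2}{P} = \frac{2 \left(-1 + V\right)}{P}$)
$k = - \frac{1}{8603}$ ($k = \frac{1}{-8603} = - \frac{1}{8603} \approx -0.00011624$)
$\frac{k}{-1976} + \frac{\left(-2\right) \left(-415\right)}{A{\left(3,-67 \right)}} = - \frac{1}{8603 \left(-1976\right)} + \frac{\left(-2\right) \left(-415\right)}{2 \frac{1}{-67} \left(-1 + 3\right)} = \left(- \frac{1}{8603}\right) \left(- \frac{1}{1976}\right) + \frac{830}{2 \left(- \frac{1}{67}\right) 2} = \frac{1}{16999528} + \frac{830}{- \frac{4}{67}} = \frac{1}{16999528} + 830 \left(- \frac{67}{4}\right) = \frac{1}{16999528} - \frac{27805}{2} = - \frac{236335938019}{16999528}$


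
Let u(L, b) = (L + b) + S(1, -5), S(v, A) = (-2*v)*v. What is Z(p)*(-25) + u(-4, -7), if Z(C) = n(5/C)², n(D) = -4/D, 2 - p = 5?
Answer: -157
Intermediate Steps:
p = -3 (p = 2 - 1*5 = 2 - 5 = -3)
S(v, A) = -2*v²
u(L, b) = -2 + L + b (u(L, b) = (L + b) - 2*1² = (L + b) - 2*1 = (L + b) - 2 = -2 + L + b)
Z(C) = 16*C²/25 (Z(C) = (-4*C/5)² = 16*C²/25)
Z(p)*(-25) + u(-4, -7) = ((16/25)*(-3)²)*(-25) + (-2 - 4 - 7) = ((16/25)*9)*(-25) - 13 = (144/25)*(-25) - 13 = -144 - 13 = -157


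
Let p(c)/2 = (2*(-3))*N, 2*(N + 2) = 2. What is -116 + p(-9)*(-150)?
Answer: -1916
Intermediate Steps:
N = -1 (N = -2 + (1/2)*2 = -2 + 1 = -1)
p(c) = 12 (p(c) = 2*((2*(-3))*(-1)) = 2*(-6*(-1)) = 2*6 = 12)
-116 + p(-9)*(-150) = -116 + 12*(-150) = -116 - 1800 = -1916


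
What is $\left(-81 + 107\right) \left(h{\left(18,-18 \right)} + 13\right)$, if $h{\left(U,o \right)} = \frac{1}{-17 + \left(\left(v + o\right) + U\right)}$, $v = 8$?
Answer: $\frac{3016}{9} \approx 335.11$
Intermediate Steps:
$h{\left(U,o \right)} = \frac{1}{-9 + U + o}$ ($h{\left(U,o \right)} = \frac{1}{-17 + \left(\left(8 + o\right) + U\right)} = \frac{1}{-17 + \left(8 + U + o\right)} = \frac{1}{-9 + U + o}$)
$\left(-81 + 107\right) \left(h{\left(18,-18 \right)} + 13\right) = \left(-81 + 107\right) \left(\frac{1}{-9 + 18 - 18} + 13\right) = 26 \left(\frac{1}{-9} + 13\right) = 26 \left(- \frac{1}{9} + 13\right) = 26 \cdot \frac{116}{9} = \frac{3016}{9}$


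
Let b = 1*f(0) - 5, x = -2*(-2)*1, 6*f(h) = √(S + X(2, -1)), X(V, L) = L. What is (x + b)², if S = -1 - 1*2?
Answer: (-3 + I)²/9 ≈ 0.88889 - 0.66667*I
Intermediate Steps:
S = -3 (S = -1 - 2 = -3)
f(h) = I/3 (f(h) = √(-3 - 1)/6 = √(-4)/6 = (2*I)/6 = I/3)
x = 4 (x = 4*1 = 4)
b = -5 + I/3 (b = 1*(I/3) - 5 = I/3 - 5 = -5 + I/3 ≈ -5.0 + 0.33333*I)
(x + b)² = (4 + (-5 + I/3))² = (-1 + I/3)²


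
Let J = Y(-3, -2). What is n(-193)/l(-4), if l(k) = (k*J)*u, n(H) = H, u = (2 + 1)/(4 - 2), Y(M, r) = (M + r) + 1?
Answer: -193/24 ≈ -8.0417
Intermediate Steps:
Y(M, r) = 1 + M + r
u = 3/2 ≈ 1.5000
J = -4 (J = 1 - 3 - 2 = -4)
l(k) = -6*k (l(k) = (k*(-4))*(3/2) = -4*k*(3/2) = -6*k)
n(-193)/l(-4) = -193/((-6*(-4))) = -193/24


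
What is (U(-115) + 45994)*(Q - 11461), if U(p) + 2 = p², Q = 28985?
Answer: 1037718708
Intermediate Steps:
U(p) = -2 + p²
(U(-115) + 45994)*(Q - 11461) = ((-2 + (-115)²) + 45994)*(28985 - 11461) = ((-2 + 13225) + 45994)*17524 = (13223 + 45994)*17524 = 59217*17524 = 1037718708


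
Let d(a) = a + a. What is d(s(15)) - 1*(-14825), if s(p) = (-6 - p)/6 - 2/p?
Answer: 222266/15 ≈ 14818.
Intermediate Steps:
s(p) = -1 - 2/p - p/6 (s(p) = (-6 - p)*(1/6) - 2/p = (-1 - p/6) - 2/p = -1 - 2/p - p/6)
d(a) = 2*a
d(s(15)) - 1*(-14825) = 2*(-1 - 2/15 - 1/6*15) - 1*(-14825) = 2*(-1 - 2*1/15 - 5/2) + 14825 = 2*(-1 - 2/15 - 5/2) + 14825 = 2*(-109/30) + 14825 = -109/15 + 14825 = 222266/15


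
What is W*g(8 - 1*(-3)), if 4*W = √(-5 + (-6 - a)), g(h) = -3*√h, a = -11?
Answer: 0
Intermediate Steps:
W = 0 (W = √(-5 + (-6 - 1*(-11)))/4 = √(-5 + (-6 + 11))/4 = √(-5 + 5)/4 = √0/4 = (¼)*0 = 0)
W*g(8 - 1*(-3)) = 0*(-3*√(8 - 1*(-3))) = 0*(-3*√(8 + 3)) = 0*(-3*√11) = 0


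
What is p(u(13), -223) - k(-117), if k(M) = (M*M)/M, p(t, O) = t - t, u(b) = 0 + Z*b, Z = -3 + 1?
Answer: 117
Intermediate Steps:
Z = -2
u(b) = -2*b (u(b) = 0 - 2*b = -2*b)
p(t, O) = 0
k(M) = M (k(M) = M**2/M = M)
p(u(13), -223) - k(-117) = 0 - 1*(-117) = 0 + 117 = 117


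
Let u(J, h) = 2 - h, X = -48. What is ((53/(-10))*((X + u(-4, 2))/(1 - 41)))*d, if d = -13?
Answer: 2067/25 ≈ 82.680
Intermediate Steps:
((53/(-10))*((X + u(-4, 2))/(1 - 41)))*d = ((53/(-10))*((-48 + (2 - 1*2))/(1 - 41)))*(-13) = ((53*(-⅒))*((-48 + (2 - 2))/(-40)))*(-13) = -53*(-48 + 0)*(-1)/(10*40)*(-13) = -(-1272)*(-1)/(5*40)*(-13) = -53/10*6/5*(-13) = -159/25*(-13) = 2067/25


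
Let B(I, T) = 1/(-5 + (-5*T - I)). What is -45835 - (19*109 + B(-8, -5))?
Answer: -1341369/28 ≈ -47906.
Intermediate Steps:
B(I, T) = 1/(-5 - I - 5*T) (B(I, T) = 1/(-5 + (-I - 5*T)) = 1/(-5 - I - 5*T))
-45835 - (19*109 + B(-8, -5)) = -45835 - (19*109 - 1/(5 - 8 + 5*(-5))) = -45835 - (2071 - 1/(5 - 8 - 25)) = -45835 - (2071 - 1/(-28)) = -45835 - (2071 - 1*(-1/28)) = -45835 - (2071 + 1/28) = -45835 - 1*57989/28 = -45835 - 57989/28 = -1341369/28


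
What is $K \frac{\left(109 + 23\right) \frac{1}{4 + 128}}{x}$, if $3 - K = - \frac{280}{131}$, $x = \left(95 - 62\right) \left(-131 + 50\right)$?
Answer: $- \frac{673}{350163} \approx -0.001922$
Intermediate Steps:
$x = -2673$ ($x = 33 \left(-81\right) = -2673$)
$K = \frac{673}{131}$ ($K = 3 - - \frac{280}{131} = 3 + \frac{280}{131} = \frac{673}{131} \approx 5.1374$)
$K \frac{\left(109 + 23\right) \frac{1}{4 + 128}}{x} = \frac{673 \frac{\left(109 + 23\right) \frac{1}{4 + 128}}{-2673}}{131} = \frac{673 \cdot \frac{132}{132} \left(- \frac{1}{2673}\right)}{131} = \frac{673 \cdot 132 \cdot \frac{1}{132} \left(- \frac{1}{2673}\right)}{131} = \frac{673 \cdot 1 \left(- \frac{1}{2673}\right)}{131} = \frac{673}{131} \left(- \frac{1}{2673}\right) = - \frac{673}{350163}$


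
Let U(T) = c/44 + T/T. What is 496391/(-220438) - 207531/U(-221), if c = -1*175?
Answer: 2012834590211/28877378 ≈ 69703.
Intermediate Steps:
c = -175
U(T) = -131/44 (U(T) = -175/44 + T/T = -175*1/44 + 1 = -175/44 + 1 = -131/44)
496391/(-220438) - 207531/U(-221) = 496391/(-220438) - 207531/(-131/44) = 496391*(-1/220438) - 207531*(-44/131) = -496391/220438 + 9131364/131 = 2012834590211/28877378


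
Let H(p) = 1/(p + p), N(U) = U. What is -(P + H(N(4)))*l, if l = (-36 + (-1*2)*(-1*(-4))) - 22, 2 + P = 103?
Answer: 26697/4 ≈ 6674.3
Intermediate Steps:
P = 101 (P = -2 + 103 = 101)
l = -66 (l = (-36 - 2*4) - 22 = (-36 - 8) - 22 = -44 - 22 = -66)
H(p) = 1/(2*p)
-(P + H(N(4)))*l = -(101 + (½)/4)*(-66) = -(101 + (½)*(¼))*(-66) = -(101 + ⅛)*(-66) = -809*(-66)/8 = -1*(-26697/4) = 26697/4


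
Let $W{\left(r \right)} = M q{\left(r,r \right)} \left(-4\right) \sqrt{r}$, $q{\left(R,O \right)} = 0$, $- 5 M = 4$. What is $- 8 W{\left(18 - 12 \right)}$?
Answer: $0$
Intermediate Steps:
$M = - \frac{4}{5}$ ($M = \left(- \frac{1}{5}\right) 4 = - \frac{4}{5} \approx -0.8$)
$W{\left(r \right)} = 0$ ($W{\left(r \right)} = \left(- \frac{4}{5}\right) 0 \left(-4\right) \sqrt{r} = 0 \left(-4\right) \sqrt{r} = 0 \sqrt{r} = 0$)
$- 8 W{\left(18 - 12 \right)} = \left(-8\right) 0 = 0$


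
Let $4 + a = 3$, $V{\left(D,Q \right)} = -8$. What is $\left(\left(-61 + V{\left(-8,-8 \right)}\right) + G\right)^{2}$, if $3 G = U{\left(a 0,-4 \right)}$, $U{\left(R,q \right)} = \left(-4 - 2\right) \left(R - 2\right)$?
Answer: $4225$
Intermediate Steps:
$a = -1$ ($a = -4 + 3 = -1$)
$U{\left(R,q \right)} = 12 - 6 R$ ($U{\left(R,q \right)} = - 6 \left(-2 + R\right) = 12 - 6 R$)
$G = 4$ ($G = \frac{12 - 6 \left(\left(-1\right) 0\right)}{3} = \frac{12 - 0}{3} = \frac{12 + 0}{3} = \frac{1}{3} \cdot 12 = 4$)
$\left(\left(-61 + V{\left(-8,-8 \right)}\right) + G\right)^{2} = \left(\left(-61 - 8\right) + 4\right)^{2} = \left(-69 + 4\right)^{2} = \left(-65\right)^{2} = 4225$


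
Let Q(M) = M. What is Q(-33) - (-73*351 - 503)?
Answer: 26093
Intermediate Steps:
Q(-33) - (-73*351 - 503) = -33 - (-73*351 - 503) = -33 - (-25623 - 503) = -33 - 1*(-26126) = -33 + 26126 = 26093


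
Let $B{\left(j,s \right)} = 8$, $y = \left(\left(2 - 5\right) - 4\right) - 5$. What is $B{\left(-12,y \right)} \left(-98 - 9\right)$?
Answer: $-856$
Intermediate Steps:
$y = -12$ ($y = \left(-3 - 4\right) - 5 = -7 - 5 = -12$)
$B{\left(-12,y \right)} \left(-98 - 9\right) = 8 \left(-98 - 9\right) = 8 \left(-107\right) = -856$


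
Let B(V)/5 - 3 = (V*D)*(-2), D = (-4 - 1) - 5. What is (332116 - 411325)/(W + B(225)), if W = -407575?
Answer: 6093/29620 ≈ 0.20571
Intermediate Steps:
D = -10 (D = -5 - 5 = -10)
B(V) = 15 + 100*V (B(V) = 15 + 5*((V*(-10))*(-2)) = 15 + 5*(-10*V*(-2)) = 15 + 5*(20*V) = 15 + 100*V)
(332116 - 411325)/(W + B(225)) = (332116 - 411325)/(-407575 + (15 + 100*225)) = -79209/(-407575 + (15 + 22500)) = -79209/(-407575 + 22515) = -79209/(-385060) = -79209*(-1/385060) = 6093/29620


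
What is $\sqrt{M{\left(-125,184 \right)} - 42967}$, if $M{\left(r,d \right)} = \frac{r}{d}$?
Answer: $\frac{i \sqrt{363678438}}{92} \approx 207.29 i$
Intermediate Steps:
$\sqrt{M{\left(-125,184 \right)} - 42967} = \sqrt{- \frac{125}{184} - 42967} = \sqrt{- \frac{7906053}{184}} = \frac{i \sqrt{363678438}}{92}$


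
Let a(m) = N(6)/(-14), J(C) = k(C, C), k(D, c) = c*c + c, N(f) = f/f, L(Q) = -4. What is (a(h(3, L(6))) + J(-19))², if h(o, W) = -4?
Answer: 22915369/196 ≈ 1.1692e+5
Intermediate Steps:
N(f) = 1
k(D, c) = c + c² (k(D, c) = c² + c = c + c²)
J(C) = C*(1 + C)
a(m) = -1/14 (a(m) = 1/(-14) = 1*(-1/14) = -1/14)
(a(h(3, L(6))) + J(-19))² = (-1/14 - 19*(1 - 19))² = (-1/14 - 19*(-18))² = (-1/14 + 342)² = (4787/14)² = 22915369/196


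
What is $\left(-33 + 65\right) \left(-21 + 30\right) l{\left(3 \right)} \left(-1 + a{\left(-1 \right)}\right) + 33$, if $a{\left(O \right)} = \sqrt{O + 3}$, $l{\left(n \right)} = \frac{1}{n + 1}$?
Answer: $-39 + 72 \sqrt{2} \approx 62.823$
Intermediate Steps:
$l{\left(n \right)} = \frac{1}{1 + n}$
$a{\left(O \right)} = \sqrt{3 + O}$
$\left(-33 + 65\right) \left(-21 + 30\right) l{\left(3 \right)} \left(-1 + a{\left(-1 \right)}\right) + 33 = \left(-33 + 65\right) \left(-21 + 30\right) \frac{-1 + \sqrt{3 - 1}}{1 + 3} + 33 = 32 \cdot 9 \frac{-1 + \sqrt{2}}{4} + 33 = 288 \frac{-1 + \sqrt{2}}{4} + 33 = 288 \left(- \frac{1}{4} + \frac{\sqrt{2}}{4}\right) + 33 = \left(-72 + 72 \sqrt{2}\right) + 33 = -39 + 72 \sqrt{2}$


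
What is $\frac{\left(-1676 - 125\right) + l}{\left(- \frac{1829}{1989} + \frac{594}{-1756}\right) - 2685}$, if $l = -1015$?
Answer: $\frac{4917699072}{4691124865} \approx 1.0483$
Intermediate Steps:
$\frac{\left(-1676 - 125\right) + l}{\left(- \frac{1829}{1989} + \frac{594}{-1756}\right) - 2685} = \frac{\left(-1676 - 125\right) - 1015}{\left(- \frac{1829}{1989} + \frac{594}{-1756}\right) - 2685} = \frac{\left(-1676 - 125\right) - 1015}{\left(\left(-1829\right) \frac{1}{1989} + 594 \left(- \frac{1}{1756}\right)\right) - 2685} = \frac{-1801 - 1015}{\left(- \frac{1829}{1989} - \frac{297}{878}\right) - 2685} = - \frac{2816}{- \frac{2196595}{1746342} - 2685} = - \frac{2816}{- \frac{4691124865}{1746342}} = \left(-2816\right) \left(- \frac{1746342}{4691124865}\right) = \frac{4917699072}{4691124865}$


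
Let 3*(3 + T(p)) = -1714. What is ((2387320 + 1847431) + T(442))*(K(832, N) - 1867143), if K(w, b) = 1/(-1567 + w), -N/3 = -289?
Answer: -3486463678393636/441 ≈ -7.9058e+12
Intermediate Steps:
T(p) = -1723/3 (T(p) = -3 + (⅓)*(-1714) = -3 - 1714/3 = -1723/3)
N = 867 (N = -3*(-289) = 867)
((2387320 + 1847431) + T(442))*(K(832, N) - 1867143) = ((2387320 + 1847431) - 1723/3)*(1/(-1567 + 832) - 1867143) = (4234751 - 1723/3)*(1/(-735) - 1867143) = 12702530*(-1/735 - 1867143)/3 = (12702530/3)*(-1372350106/735) = -3486463678393636/441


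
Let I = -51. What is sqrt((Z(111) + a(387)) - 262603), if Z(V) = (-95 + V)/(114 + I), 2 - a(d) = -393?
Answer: 4*I*sqrt(7227101)/21 ≈ 512.06*I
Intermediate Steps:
a(d) = 395 (a(d) = 2 - 1*(-393) = 2 + 393 = 395)
Z(V) = -95/63 + V/63 (Z(V) = (-95 + V)/(114 - 51) = (-95 + V)/63 = (-95 + V)*(1/63) = -95/63 + V/63)
sqrt((Z(111) + a(387)) - 262603) = sqrt(((-95/63 + (1/63)*111) + 395) - 262603) = sqrt(((-95/63 + 37/21) + 395) - 262603) = sqrt((16/63 + 395) - 262603) = sqrt(24901/63 - 262603) = sqrt(-16519088/63) = 4*I*sqrt(7227101)/21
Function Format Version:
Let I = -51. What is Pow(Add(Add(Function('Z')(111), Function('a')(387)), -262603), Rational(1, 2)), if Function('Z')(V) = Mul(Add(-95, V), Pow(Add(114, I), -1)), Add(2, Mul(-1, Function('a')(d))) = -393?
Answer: Mul(Rational(4, 21), I, Pow(7227101, Rational(1, 2))) ≈ Mul(512.06, I)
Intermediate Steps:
Function('a')(d) = 395 (Function('a')(d) = Add(2, Mul(-1, -393)) = Add(2, 393) = 395)
Function('Z')(V) = Add(Rational(-95, 63), Mul(Rational(1, 63), V)) (Function('Z')(V) = Mul(Add(-95, V), Pow(Add(114, -51), -1)) = Mul(Add(-95, V), Pow(63, -1)) = Mul(Add(-95, V), Rational(1, 63)) = Add(Rational(-95, 63), Mul(Rational(1, 63), V)))
Pow(Add(Add(Function('Z')(111), Function('a')(387)), -262603), Rational(1, 2)) = Pow(Add(Add(Add(Rational(-95, 63), Mul(Rational(1, 63), 111)), 395), -262603), Rational(1, 2)) = Pow(Add(Add(Add(Rational(-95, 63), Rational(37, 21)), 395), -262603), Rational(1, 2)) = Pow(Add(Add(Rational(16, 63), 395), -262603), Rational(1, 2)) = Pow(Add(Rational(24901, 63), -262603), Rational(1, 2)) = Pow(Rational(-16519088, 63), Rational(1, 2)) = Mul(Rational(4, 21), I, Pow(7227101, Rational(1, 2)))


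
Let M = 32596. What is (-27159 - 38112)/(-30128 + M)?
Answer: -65271/2468 ≈ -26.447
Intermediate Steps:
(-27159 - 38112)/(-30128 + M) = (-27159 - 38112)/(-30128 + 32596) = -65271/2468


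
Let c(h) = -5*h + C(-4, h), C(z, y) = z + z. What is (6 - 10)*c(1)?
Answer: 52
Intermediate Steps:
C(z, y) = 2*z
c(h) = -8 - 5*h (c(h) = -5*h + 2*(-4) = -5*h - 8 = -8 - 5*h)
(6 - 10)*c(1) = (6 - 10)*(-8 - 5*1) = -4*(-8 - 5) = -4*(-13) = 52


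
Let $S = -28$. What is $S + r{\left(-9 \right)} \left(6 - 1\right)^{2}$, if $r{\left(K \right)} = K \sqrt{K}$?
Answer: $-28 - 675 i \approx -28.0 - 675.0 i$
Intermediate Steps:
$r{\left(K \right)} = K^{\frac{3}{2}}$
$S + r{\left(-9 \right)} \left(6 - 1\right)^{2} = -28 + \left(-9\right)^{\frac{3}{2}} \left(6 - 1\right)^{2} = -28 + - 27 i 5^{2} = -28 + - 27 i 25 = -28 - 675 i$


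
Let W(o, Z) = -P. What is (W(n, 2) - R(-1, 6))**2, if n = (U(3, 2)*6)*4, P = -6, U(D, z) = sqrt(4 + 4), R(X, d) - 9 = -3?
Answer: 0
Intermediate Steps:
R(X, d) = 6 (R(X, d) = 9 - 3 = 6)
U(D, z) = 2*sqrt(2) (U(D, z) = sqrt(8) = 2*sqrt(2))
n = 48*sqrt(2) (n = ((2*sqrt(2))*6)*4 = (12*sqrt(2))*4 = 48*sqrt(2) ≈ 67.882)
W(o, Z) = 6 (W(o, Z) = -1*(-6) = 6)
(W(n, 2) - R(-1, 6))**2 = (6 - 1*6)**2 = (6 - 6)**2 = 0**2 = 0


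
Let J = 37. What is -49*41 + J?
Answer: -1972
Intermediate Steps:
-49*41 + J = -49*41 + 37 = -2009 + 37 = -1972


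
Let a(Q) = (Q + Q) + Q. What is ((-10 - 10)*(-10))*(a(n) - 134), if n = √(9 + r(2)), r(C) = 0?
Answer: -25000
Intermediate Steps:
n = 3 (n = √(9 + 0) = √9 = 3)
a(Q) = 3*Q (a(Q) = 2*Q + Q = 3*Q)
((-10 - 10)*(-10))*(a(n) - 134) = ((-10 - 10)*(-10))*(3*3 - 134) = (-20*(-10))*(9 - 134) = 200*(-125) = -25000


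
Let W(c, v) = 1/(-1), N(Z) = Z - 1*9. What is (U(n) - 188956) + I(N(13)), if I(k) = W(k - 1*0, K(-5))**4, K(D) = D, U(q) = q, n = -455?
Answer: -189410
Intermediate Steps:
N(Z) = -9 + Z (N(Z) = Z - 9 = -9 + Z)
W(c, v) = -1
I(k) = 1 (I(k) = (-1)**4 = 1)
(U(n) - 188956) + I(N(13)) = (-455 - 188956) + 1 = -189411 + 1 = -189410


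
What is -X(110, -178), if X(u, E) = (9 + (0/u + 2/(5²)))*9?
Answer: -2043/25 ≈ -81.720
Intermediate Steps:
X(u, E) = 2043/25 (X(u, E) = (9 + (0 + 2/25))*9 = (9 + 2/25)*9 = (227/25)*9 = 2043/25)
-X(110, -178) = -1*2043/25 = -2043/25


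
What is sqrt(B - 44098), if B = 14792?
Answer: I*sqrt(29306) ≈ 171.19*I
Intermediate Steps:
sqrt(B - 44098) = sqrt(14792 - 44098) = sqrt(-29306) = I*sqrt(29306)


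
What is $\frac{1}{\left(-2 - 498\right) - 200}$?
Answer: $- \frac{1}{700} \approx -0.0014286$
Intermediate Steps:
$\frac{1}{\left(-2 - 498\right) - 200} = \frac{1}{-500 - 200} = \frac{1}{-700} = - \frac{1}{700}$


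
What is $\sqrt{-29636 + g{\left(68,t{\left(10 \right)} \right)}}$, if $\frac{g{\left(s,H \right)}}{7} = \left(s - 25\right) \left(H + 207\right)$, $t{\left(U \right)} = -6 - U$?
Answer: $3 \sqrt{3095} \approx 166.9$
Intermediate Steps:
$g{\left(s,H \right)} = 7 \left(-25 + s\right) \left(207 + H\right)$ ($g{\left(s,H \right)} = 7 \left(s - 25\right) \left(H + 207\right) = 7 \left(-25 + s\right) \left(207 + H\right)$)
$\sqrt{-29636 + g{\left(68,t{\left(10 \right)} \right)}} = \sqrt{-29636 + \left(-36225 - 175 \left(-6 - 10\right) + 1449 \cdot 68 + 7 \left(-6 - 10\right) 68\right)} = \sqrt{-29636 + \left(-36225 - 175 \left(-6 - 10\right) + 98532 + 7 \left(-6 - 10\right) 68\right)} = \sqrt{-29636 + \left(-36225 - -2800 + 98532 + 7 \left(-16\right) 68\right)} = \sqrt{-29636 + \left(-36225 + 2800 + 98532 - 7616\right)} = \sqrt{-29636 + 57491} = \sqrt{27855} = 3 \sqrt{3095}$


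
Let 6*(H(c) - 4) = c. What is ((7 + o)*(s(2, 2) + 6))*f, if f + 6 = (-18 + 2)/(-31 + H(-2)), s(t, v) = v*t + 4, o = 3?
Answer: -31080/41 ≈ -758.05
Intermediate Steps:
s(t, v) = 4 + t*v (s(t, v) = t*v + 4 = 4 + t*v)
H(c) = 4 + c/6
f = -222/41 (f = -6 + (-18 + 2)/(-31 + (4 + (⅙)*(-2))) = -6 - 16/(-31 + (4 - ⅓)) = -6 - 16/(-31 + 11/3) = -6 - 16/(-82/3) = -6 - 16*(-3/82) = -6 + 24/41 = -222/41 ≈ -5.4146)
((7 + o)*(s(2, 2) + 6))*f = ((7 + 3)*((4 + 2*2) + 6))*(-222/41) = (10*((4 + 4) + 6))*(-222/41) = (10*(8 + 6))*(-222/41) = (10*14)*(-222/41) = 140*(-222/41) = -31080/41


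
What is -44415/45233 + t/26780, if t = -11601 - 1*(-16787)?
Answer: -477427681/605669870 ≈ -0.78826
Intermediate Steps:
t = 5186 (t = -11601 + 16787 = 5186)
-44415/45233 + t/26780 = -44415/45233 + 5186/26780 = -44415*1/45233 + 5186*(1/26780) = -44415/45233 + 2593/13390 = -477427681/605669870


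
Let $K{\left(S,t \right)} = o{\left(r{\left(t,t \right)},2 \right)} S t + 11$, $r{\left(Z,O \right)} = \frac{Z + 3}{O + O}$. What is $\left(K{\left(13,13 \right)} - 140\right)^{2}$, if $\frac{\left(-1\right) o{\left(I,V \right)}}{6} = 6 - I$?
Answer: $31236921$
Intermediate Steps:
$r{\left(Z,O \right)} = \frac{3 + Z}{2 O}$
$o{\left(I,V \right)} = -36 + 6 I$ ($o{\left(I,V \right)} = - 6 \left(6 - I\right) = -36 + 6 I$)
$K{\left(S,t \right)} = 11 + S t \left(-36 + \frac{3 \left(3 + t\right)}{t}\right)$ ($K{\left(S,t \right)} = \left(-36 + 6 \frac{3 + t}{2 t}\right) S t + 11 = \left(-36 + \frac{3 \left(3 + t\right)}{t}\right) S t + 11 = S \left(-36 + \frac{3 \left(3 + t\right)}{t}\right) t + 11 = S t \left(-36 + \frac{3 \left(3 + t\right)}{t}\right) + 11 = 11 + S t \left(-36 + \frac{3 \left(3 + t\right)}{t}\right)$)
$\left(K{\left(13,13 \right)} - 140\right)^{2} = \left(\left(11 - 39 \left(-3 + 11 \cdot 13\right)\right) - 140\right)^{2} = \left(\left(11 - 39 \left(-3 + 143\right)\right) - 140\right)^{2} = \left(\left(11 - 39 \cdot 140\right) - 140\right)^{2} = \left(\left(11 - 5460\right) - 140\right)^{2} = \left(-5449 - 140\right)^{2} = \left(-5589\right)^{2} = 31236921$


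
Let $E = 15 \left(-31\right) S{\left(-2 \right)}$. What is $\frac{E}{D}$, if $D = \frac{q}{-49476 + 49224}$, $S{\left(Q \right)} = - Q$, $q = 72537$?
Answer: $\frac{78120}{24179} \approx 3.2309$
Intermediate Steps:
$D = - \frac{24179}{84}$ ($D = \frac{72537}{-49476 + 49224} = \frac{72537}{-252} = 72537 \left(- \frac{1}{252}\right) = - \frac{24179}{84} \approx -287.85$)
$E = -930$ ($E = 15 \left(-31\right) \left(\left(-1\right) \left(-2\right)\right) = \left(-465\right) 2 = -930$)
$\frac{E}{D} = - \frac{930}{- \frac{24179}{84}} = \left(-930\right) \left(- \frac{84}{24179}\right) = \frac{78120}{24179}$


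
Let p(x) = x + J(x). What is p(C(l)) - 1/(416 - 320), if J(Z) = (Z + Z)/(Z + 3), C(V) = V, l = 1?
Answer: 143/96 ≈ 1.4896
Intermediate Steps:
J(Z) = 2*Z/(3 + Z) (J(Z) = (2*Z)/(3 + Z) = 2*Z/(3 + Z))
p(x) = x + 2*x/(3 + x)
p(C(l)) - 1/(416 - 320) = 1*(5 + 1)/(3 + 1) - 1/(416 - 320) = 1*6/4 - 1/96 = 1*(¼)*6 - 1*1/96 = 3/2 - 1/96 = 143/96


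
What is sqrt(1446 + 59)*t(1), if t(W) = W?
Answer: sqrt(1505) ≈ 38.794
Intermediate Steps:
sqrt(1446 + 59)*t(1) = sqrt(1446 + 59)*1 = sqrt(1505)*1 = sqrt(1505)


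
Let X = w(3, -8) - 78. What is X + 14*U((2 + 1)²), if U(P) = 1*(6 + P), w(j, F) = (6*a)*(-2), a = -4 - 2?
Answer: 204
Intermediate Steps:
a = -6
w(j, F) = 72 (w(j, F) = (6*(-6))*(-2) = -36*(-2) = 72)
U(P) = 6 + P
X = -6 (X = 72 - 78 = -6)
X + 14*U((2 + 1)²) = -6 + 14*(6 + (2 + 1)²) = -6 + 14*(6 + 3²) = -6 + 14*(6 + 9) = -6 + 14*15 = -6 + 210 = 204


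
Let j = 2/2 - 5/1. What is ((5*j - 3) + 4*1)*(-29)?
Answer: 551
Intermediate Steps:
j = -4 (j = 2*(½) - 5*1 = 1 - 5 = -4)
((5*j - 3) + 4*1)*(-29) = ((5*(-4) - 3) + 4*1)*(-29) = ((-20 - 3) + 4)*(-29) = (-23 + 4)*(-29) = -19*(-29) = 551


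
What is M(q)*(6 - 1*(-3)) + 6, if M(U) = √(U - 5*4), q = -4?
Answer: 6 + 18*I*√6 ≈ 6.0 + 44.091*I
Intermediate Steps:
M(U) = √(-20 + U) (M(U) = √(U - 20) = √(-20 + U))
M(q)*(6 - 1*(-3)) + 6 = √(-20 - 4)*(6 - 1*(-3)) + 6 = √(-24)*(6 + 3) + 6 = (2*I*√6)*9 + 6 = 18*I*√6 + 6 = 6 + 18*I*√6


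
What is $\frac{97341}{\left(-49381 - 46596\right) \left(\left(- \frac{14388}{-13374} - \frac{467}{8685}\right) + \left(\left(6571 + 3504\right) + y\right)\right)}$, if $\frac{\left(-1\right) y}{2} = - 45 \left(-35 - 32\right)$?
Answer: $- \frac{628137092655}{2505844125225308} \approx -0.00025067$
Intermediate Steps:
$y = -6030$ ($y = - 2 \left(- 45 \left(-35 - 32\right)\right) = - 2 \left(\left(-45\right) \left(-67\right)\right) = \left(-2\right) 3015 = -6030$)
$\frac{97341}{\left(-49381 - 46596\right) \left(\left(- \frac{14388}{-13374} - \frac{467}{8685}\right) + \left(\left(6571 + 3504\right) + y\right)\right)} = \frac{97341}{\left(-49381 - 46596\right) \left(\left(- \frac{14388}{-13374} - \frac{467}{8685}\right) + \left(\left(6571 + 3504\right) - 6030\right)\right)} = \frac{97341}{\left(-95977\right) \left(\left(\left(-14388\right) \left(- \frac{1}{13374}\right) - \frac{467}{8685}\right) + \left(10075 - 6030\right)\right)} = \frac{97341}{\left(-95977\right) \left(\left(\frac{2398}{2229} - \frac{467}{8685}\right) + 4045\right)} = \frac{97341}{\left(-95977\right) \left(\frac{6595229}{6452955} + 4045\right)} = \frac{97341}{\left(-95977\right) \frac{26108798204}{6452955}} = \frac{97341}{- \frac{2505844125225308}{6452955}} = 97341 \left(- \frac{6452955}{2505844125225308}\right) = - \frac{628137092655}{2505844125225308}$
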